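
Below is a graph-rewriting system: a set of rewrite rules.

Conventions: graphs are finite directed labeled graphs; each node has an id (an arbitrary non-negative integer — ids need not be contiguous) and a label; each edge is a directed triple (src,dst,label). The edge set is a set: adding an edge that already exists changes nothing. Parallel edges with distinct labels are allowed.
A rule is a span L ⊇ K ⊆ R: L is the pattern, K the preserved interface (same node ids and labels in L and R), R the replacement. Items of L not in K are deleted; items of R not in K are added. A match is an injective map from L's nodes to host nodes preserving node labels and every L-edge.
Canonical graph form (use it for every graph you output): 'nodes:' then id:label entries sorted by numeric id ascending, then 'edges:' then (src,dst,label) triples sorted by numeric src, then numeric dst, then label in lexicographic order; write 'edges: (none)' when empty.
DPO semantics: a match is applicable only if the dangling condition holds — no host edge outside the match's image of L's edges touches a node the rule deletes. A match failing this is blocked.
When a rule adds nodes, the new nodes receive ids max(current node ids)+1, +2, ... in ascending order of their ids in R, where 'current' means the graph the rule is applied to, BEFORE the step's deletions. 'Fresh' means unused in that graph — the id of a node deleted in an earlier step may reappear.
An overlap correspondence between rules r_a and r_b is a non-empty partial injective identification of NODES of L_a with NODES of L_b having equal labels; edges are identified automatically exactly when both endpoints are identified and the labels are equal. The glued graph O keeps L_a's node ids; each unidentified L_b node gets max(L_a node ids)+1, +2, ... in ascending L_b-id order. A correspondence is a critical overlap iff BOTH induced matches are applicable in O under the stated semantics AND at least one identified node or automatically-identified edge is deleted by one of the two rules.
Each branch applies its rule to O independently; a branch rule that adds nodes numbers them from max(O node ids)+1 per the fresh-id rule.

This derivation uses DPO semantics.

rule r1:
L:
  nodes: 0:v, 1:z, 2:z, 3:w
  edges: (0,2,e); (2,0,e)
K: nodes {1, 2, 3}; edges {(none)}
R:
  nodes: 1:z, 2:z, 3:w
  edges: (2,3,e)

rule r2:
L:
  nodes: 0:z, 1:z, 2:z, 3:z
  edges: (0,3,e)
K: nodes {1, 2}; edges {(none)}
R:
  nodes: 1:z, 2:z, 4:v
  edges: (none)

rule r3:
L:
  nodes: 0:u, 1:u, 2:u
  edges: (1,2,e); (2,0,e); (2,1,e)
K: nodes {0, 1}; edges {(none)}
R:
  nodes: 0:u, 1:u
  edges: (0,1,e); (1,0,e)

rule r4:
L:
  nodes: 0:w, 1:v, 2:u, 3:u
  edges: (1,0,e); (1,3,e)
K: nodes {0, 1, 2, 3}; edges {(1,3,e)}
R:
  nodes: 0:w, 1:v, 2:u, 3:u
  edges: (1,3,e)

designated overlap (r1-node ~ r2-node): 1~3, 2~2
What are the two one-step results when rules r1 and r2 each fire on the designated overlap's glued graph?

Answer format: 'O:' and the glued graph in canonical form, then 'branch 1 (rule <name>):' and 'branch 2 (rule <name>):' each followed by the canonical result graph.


O:
nodes: 0:v, 1:z, 2:z, 3:w, 4:z, 5:z
edges: (0,2,e); (2,0,e); (4,1,e)
branch 1 (rule r1):
nodes: 1:z, 2:z, 3:w, 4:z, 5:z
edges: (2,3,e); (4,1,e)
branch 2 (rule r2):
nodes: 0:v, 2:z, 3:w, 5:z, 6:v
edges: (0,2,e); (2,0,e)


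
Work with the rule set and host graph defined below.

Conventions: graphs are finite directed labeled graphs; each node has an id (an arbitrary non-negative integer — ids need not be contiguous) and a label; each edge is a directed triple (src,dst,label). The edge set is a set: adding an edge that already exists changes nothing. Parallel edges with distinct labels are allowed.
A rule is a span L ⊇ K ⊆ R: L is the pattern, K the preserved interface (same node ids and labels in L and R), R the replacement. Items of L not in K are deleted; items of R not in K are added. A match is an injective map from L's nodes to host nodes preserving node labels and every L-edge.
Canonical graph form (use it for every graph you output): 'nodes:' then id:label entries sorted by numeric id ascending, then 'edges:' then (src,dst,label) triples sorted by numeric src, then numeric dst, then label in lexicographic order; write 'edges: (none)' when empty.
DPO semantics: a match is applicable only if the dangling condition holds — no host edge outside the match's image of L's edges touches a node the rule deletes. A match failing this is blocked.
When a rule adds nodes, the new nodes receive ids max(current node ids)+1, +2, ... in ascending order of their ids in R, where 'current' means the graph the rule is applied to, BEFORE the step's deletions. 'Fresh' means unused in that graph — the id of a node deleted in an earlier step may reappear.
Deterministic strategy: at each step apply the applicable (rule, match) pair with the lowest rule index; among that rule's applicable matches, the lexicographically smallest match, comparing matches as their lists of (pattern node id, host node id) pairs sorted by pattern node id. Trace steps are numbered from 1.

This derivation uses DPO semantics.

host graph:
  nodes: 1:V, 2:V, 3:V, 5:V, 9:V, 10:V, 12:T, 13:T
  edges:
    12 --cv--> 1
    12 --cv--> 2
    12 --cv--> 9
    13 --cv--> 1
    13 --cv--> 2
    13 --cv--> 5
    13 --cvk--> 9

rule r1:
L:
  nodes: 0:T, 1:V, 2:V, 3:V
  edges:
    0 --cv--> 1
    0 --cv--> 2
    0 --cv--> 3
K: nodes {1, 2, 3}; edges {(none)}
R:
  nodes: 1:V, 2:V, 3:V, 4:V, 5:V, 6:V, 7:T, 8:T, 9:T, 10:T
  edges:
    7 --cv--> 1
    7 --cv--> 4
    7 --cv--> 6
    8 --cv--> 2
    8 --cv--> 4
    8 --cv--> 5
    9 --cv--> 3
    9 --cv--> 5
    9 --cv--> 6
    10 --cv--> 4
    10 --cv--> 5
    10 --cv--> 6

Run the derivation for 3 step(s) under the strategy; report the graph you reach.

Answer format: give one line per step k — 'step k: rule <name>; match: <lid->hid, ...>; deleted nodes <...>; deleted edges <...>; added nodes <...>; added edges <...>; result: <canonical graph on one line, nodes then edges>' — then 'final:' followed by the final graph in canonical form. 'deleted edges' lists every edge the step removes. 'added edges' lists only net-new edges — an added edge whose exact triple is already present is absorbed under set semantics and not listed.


step 1: rule r1; match: 0->12, 1->1, 2->2, 3->9; deleted nodes 12; deleted edges (12,1,cv); (12,2,cv); (12,9,cv); added nodes 14, 15, 16, 17, 18, 19, 20; added edges (17,1,cv); (17,14,cv); (17,16,cv); (18,2,cv); (18,14,cv); (18,15,cv); (19,9,cv); (19,15,cv); (19,16,cv); (20,14,cv); (20,15,cv); (20,16,cv); result: nodes: 1:V, 2:V, 3:V, 5:V, 9:V, 10:V, 13:T, 14:V, 15:V, 16:V, 17:T, 18:T, 19:T, 20:T edges: (13,1,cv); (13,2,cv); (13,5,cv); (13,9,cvk); (17,1,cv); (17,14,cv); (17,16,cv); (18,2,cv); (18,14,cv); (18,15,cv); (19,9,cv); (19,15,cv); (19,16,cv); (20,14,cv); (20,15,cv); (20,16,cv)
step 2: rule r1; match: 0->17, 1->1, 2->14, 3->16; deleted nodes 17; deleted edges (17,1,cv); (17,14,cv); (17,16,cv); added nodes 21, 22, 23, 24, 25, 26, 27; added edges (24,1,cv); (24,21,cv); (24,23,cv); (25,14,cv); (25,21,cv); (25,22,cv); (26,16,cv); (26,22,cv); (26,23,cv); (27,21,cv); (27,22,cv); (27,23,cv); result: nodes: 1:V, 2:V, 3:V, 5:V, 9:V, 10:V, 13:T, 14:V, 15:V, 16:V, 18:T, 19:T, 20:T, 21:V, 22:V, 23:V, 24:T, 25:T, 26:T, 27:T edges: (13,1,cv); (13,2,cv); (13,5,cv); (13,9,cvk); (18,2,cv); (18,14,cv); (18,15,cv); (19,9,cv); (19,15,cv); (19,16,cv); (20,14,cv); (20,15,cv); (20,16,cv); (24,1,cv); (24,21,cv); (24,23,cv); (25,14,cv); (25,21,cv); (25,22,cv); (26,16,cv); (26,22,cv); (26,23,cv); (27,21,cv); (27,22,cv); (27,23,cv)
step 3: rule r1; match: 0->18, 1->2, 2->14, 3->15; deleted nodes 18; deleted edges (18,2,cv); (18,14,cv); (18,15,cv); added nodes 28, 29, 30, 31, 32, 33, 34; added edges (31,2,cv); (31,28,cv); (31,30,cv); (32,14,cv); (32,28,cv); (32,29,cv); (33,15,cv); (33,29,cv); (33,30,cv); (34,28,cv); (34,29,cv); (34,30,cv); result: nodes: 1:V, 2:V, 3:V, 5:V, 9:V, 10:V, 13:T, 14:V, 15:V, 16:V, 19:T, 20:T, 21:V, 22:V, 23:V, 24:T, 25:T, 26:T, 27:T, 28:V, 29:V, 30:V, 31:T, 32:T, 33:T, 34:T edges: (13,1,cv); (13,2,cv); (13,5,cv); (13,9,cvk); (19,9,cv); (19,15,cv); (19,16,cv); (20,14,cv); (20,15,cv); (20,16,cv); (24,1,cv); (24,21,cv); (24,23,cv); (25,14,cv); (25,21,cv); (25,22,cv); (26,16,cv); (26,22,cv); (26,23,cv); (27,21,cv); (27,22,cv); (27,23,cv); (31,2,cv); (31,28,cv); (31,30,cv); (32,14,cv); (32,28,cv); (32,29,cv); (33,15,cv); (33,29,cv); (33,30,cv); (34,28,cv); (34,29,cv); (34,30,cv)
final:
nodes: 1:V, 2:V, 3:V, 5:V, 9:V, 10:V, 13:T, 14:V, 15:V, 16:V, 19:T, 20:T, 21:V, 22:V, 23:V, 24:T, 25:T, 26:T, 27:T, 28:V, 29:V, 30:V, 31:T, 32:T, 33:T, 34:T
edges: (13,1,cv); (13,2,cv); (13,5,cv); (13,9,cvk); (19,9,cv); (19,15,cv); (19,16,cv); (20,14,cv); (20,15,cv); (20,16,cv); (24,1,cv); (24,21,cv); (24,23,cv); (25,14,cv); (25,21,cv); (25,22,cv); (26,16,cv); (26,22,cv); (26,23,cv); (27,21,cv); (27,22,cv); (27,23,cv); (31,2,cv); (31,28,cv); (31,30,cv); (32,14,cv); (32,28,cv); (32,29,cv); (33,15,cv); (33,29,cv); (33,30,cv); (34,28,cv); (34,29,cv); (34,30,cv)


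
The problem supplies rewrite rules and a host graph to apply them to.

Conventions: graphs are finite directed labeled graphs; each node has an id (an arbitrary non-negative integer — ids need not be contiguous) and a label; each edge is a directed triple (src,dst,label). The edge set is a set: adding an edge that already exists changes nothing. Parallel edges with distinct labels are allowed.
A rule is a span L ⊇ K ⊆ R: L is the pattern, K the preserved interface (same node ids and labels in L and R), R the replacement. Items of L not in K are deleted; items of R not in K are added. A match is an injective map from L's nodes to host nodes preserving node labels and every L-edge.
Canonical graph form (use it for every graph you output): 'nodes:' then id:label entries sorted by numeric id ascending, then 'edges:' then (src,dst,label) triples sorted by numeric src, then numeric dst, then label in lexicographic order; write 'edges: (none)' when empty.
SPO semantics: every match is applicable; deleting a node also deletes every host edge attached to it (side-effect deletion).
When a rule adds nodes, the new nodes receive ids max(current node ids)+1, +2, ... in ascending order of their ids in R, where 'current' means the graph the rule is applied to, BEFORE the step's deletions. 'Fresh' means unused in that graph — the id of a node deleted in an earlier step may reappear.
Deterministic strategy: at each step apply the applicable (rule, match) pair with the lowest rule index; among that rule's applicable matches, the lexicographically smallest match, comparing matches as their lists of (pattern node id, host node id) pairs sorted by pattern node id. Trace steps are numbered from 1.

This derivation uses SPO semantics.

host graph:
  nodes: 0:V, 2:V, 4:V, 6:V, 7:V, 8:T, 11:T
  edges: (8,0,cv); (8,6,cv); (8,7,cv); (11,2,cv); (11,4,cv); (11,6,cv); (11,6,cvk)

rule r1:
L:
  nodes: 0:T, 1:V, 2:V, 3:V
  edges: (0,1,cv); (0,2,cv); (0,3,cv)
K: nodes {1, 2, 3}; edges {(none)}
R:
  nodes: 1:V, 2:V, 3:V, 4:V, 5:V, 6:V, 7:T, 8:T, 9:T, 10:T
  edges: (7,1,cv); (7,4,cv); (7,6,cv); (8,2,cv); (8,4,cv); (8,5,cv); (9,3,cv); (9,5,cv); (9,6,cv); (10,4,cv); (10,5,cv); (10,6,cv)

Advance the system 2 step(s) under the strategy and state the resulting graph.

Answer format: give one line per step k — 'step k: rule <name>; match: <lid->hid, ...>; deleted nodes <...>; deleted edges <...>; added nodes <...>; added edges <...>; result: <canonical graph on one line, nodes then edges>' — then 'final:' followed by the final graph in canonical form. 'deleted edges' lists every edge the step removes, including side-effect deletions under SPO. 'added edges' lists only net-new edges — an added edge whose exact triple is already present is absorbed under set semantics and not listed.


step 1: rule r1; match: 0->8, 1->0, 2->6, 3->7; deleted nodes 8; deleted edges (8,0,cv); (8,6,cv); (8,7,cv); added nodes 12, 13, 14, 15, 16, 17, 18; added edges (15,0,cv); (15,12,cv); (15,14,cv); (16,6,cv); (16,12,cv); (16,13,cv); (17,7,cv); (17,13,cv); (17,14,cv); (18,12,cv); (18,13,cv); (18,14,cv); result: nodes: 0:V, 2:V, 4:V, 6:V, 7:V, 11:T, 12:V, 13:V, 14:V, 15:T, 16:T, 17:T, 18:T edges: (11,2,cv); (11,4,cv); (11,6,cv); (11,6,cvk); (15,0,cv); (15,12,cv); (15,14,cv); (16,6,cv); (16,12,cv); (16,13,cv); (17,7,cv); (17,13,cv); (17,14,cv); (18,12,cv); (18,13,cv); (18,14,cv)
step 2: rule r1; match: 0->11, 1->2, 2->4, 3->6; deleted nodes 11; deleted edges (11,2,cv); (11,4,cv); (11,6,cv); (11,6,cvk); added nodes 19, 20, 21, 22, 23, 24, 25; added edges (22,2,cv); (22,19,cv); (22,21,cv); (23,4,cv); (23,19,cv); (23,20,cv); (24,6,cv); (24,20,cv); (24,21,cv); (25,19,cv); (25,20,cv); (25,21,cv); result: nodes: 0:V, 2:V, 4:V, 6:V, 7:V, 12:V, 13:V, 14:V, 15:T, 16:T, 17:T, 18:T, 19:V, 20:V, 21:V, 22:T, 23:T, 24:T, 25:T edges: (15,0,cv); (15,12,cv); (15,14,cv); (16,6,cv); (16,12,cv); (16,13,cv); (17,7,cv); (17,13,cv); (17,14,cv); (18,12,cv); (18,13,cv); (18,14,cv); (22,2,cv); (22,19,cv); (22,21,cv); (23,4,cv); (23,19,cv); (23,20,cv); (24,6,cv); (24,20,cv); (24,21,cv); (25,19,cv); (25,20,cv); (25,21,cv)
final:
nodes: 0:V, 2:V, 4:V, 6:V, 7:V, 12:V, 13:V, 14:V, 15:T, 16:T, 17:T, 18:T, 19:V, 20:V, 21:V, 22:T, 23:T, 24:T, 25:T
edges: (15,0,cv); (15,12,cv); (15,14,cv); (16,6,cv); (16,12,cv); (16,13,cv); (17,7,cv); (17,13,cv); (17,14,cv); (18,12,cv); (18,13,cv); (18,14,cv); (22,2,cv); (22,19,cv); (22,21,cv); (23,4,cv); (23,19,cv); (23,20,cv); (24,6,cv); (24,20,cv); (24,21,cv); (25,19,cv); (25,20,cv); (25,21,cv)


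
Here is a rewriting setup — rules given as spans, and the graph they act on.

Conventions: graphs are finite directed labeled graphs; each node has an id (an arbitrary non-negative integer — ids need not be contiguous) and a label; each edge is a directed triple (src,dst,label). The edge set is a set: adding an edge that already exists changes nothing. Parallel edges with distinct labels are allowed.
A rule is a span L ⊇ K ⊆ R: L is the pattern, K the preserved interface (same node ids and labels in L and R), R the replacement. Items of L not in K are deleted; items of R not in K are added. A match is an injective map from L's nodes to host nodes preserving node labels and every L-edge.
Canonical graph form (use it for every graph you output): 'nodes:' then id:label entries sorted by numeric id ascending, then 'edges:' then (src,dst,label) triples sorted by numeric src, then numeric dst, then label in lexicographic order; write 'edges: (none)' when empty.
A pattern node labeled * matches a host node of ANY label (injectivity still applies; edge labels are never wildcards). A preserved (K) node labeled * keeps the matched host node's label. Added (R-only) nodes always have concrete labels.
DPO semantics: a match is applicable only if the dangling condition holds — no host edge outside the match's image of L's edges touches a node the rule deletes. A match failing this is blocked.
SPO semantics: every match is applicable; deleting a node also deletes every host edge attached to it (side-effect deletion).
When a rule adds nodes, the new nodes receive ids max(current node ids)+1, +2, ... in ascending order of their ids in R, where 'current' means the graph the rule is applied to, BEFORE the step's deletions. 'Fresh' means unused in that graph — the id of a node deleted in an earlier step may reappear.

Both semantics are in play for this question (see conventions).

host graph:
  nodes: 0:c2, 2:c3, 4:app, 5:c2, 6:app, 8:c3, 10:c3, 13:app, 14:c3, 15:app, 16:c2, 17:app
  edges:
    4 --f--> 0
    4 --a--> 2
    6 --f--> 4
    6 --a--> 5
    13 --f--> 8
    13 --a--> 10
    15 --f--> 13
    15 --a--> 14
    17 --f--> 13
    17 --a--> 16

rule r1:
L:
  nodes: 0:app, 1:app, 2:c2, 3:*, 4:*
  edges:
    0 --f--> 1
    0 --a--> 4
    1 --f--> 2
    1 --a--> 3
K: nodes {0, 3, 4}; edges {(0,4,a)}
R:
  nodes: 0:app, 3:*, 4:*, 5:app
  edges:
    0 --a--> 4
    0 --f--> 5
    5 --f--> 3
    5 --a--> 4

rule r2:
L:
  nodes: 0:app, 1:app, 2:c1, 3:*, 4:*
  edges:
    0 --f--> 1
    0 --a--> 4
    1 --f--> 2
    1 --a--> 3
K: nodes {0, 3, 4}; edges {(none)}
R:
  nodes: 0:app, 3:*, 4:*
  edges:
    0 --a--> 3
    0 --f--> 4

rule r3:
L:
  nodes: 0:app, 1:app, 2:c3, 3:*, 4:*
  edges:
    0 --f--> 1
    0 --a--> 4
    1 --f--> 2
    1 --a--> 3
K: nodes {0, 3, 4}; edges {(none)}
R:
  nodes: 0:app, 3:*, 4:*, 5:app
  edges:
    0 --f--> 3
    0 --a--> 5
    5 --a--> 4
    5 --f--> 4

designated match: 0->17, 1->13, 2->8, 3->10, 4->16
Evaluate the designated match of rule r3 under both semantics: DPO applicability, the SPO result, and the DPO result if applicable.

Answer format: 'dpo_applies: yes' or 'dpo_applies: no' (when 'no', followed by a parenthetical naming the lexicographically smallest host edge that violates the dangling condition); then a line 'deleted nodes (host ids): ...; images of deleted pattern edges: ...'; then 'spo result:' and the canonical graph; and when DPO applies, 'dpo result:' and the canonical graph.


dpo_applies: no
(the rule deletes node 13, which keeps host edge (15,13,f) outside the match image — the dangling condition fails, DPO blocks; SPO proceeds and side-deletes such edges)
deleted nodes (host ids): 8, 13; images of deleted pattern edges: (13,8,f); (13,10,a); (17,13,f); (17,16,a)
spo result:
nodes: 0:c2, 2:c3, 4:app, 5:c2, 6:app, 10:c3, 14:c3, 15:app, 16:c2, 17:app, 18:app
edges: (4,0,f); (4,2,a); (6,4,f); (6,5,a); (15,14,a); (17,10,f); (17,18,a); (18,16,a); (18,16,f)


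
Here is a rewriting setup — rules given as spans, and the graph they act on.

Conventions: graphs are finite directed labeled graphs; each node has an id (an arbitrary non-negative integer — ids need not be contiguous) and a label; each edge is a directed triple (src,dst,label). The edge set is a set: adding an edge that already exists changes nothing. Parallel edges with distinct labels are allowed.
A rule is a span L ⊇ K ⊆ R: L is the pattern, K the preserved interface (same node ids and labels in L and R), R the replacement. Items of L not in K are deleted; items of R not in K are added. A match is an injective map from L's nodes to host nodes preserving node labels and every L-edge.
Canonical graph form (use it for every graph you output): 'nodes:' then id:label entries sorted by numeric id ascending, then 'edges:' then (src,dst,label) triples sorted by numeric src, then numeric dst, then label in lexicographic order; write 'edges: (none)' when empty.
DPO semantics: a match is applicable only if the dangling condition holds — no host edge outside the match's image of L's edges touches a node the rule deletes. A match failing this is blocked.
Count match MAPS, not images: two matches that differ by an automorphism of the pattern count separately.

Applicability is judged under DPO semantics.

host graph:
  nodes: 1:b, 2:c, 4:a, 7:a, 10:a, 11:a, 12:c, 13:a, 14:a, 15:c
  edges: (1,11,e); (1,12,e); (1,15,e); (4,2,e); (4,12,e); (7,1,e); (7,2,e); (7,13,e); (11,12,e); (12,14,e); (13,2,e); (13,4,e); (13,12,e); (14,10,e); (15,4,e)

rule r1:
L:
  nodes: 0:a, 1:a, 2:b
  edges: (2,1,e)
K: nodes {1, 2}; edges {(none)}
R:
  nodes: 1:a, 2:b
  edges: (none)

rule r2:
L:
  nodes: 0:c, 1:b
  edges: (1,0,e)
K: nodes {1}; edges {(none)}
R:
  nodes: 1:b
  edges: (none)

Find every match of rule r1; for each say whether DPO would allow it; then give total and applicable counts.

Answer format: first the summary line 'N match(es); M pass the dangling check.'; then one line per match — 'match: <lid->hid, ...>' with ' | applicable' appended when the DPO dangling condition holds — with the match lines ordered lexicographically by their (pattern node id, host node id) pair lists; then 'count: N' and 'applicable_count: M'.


5 match(es); 0 pass the dangling check.
match: 0->4, 1->11, 2->1
match: 0->7, 1->11, 2->1
match: 0->10, 1->11, 2->1
match: 0->13, 1->11, 2->1
match: 0->14, 1->11, 2->1
count: 5
applicable_count: 0


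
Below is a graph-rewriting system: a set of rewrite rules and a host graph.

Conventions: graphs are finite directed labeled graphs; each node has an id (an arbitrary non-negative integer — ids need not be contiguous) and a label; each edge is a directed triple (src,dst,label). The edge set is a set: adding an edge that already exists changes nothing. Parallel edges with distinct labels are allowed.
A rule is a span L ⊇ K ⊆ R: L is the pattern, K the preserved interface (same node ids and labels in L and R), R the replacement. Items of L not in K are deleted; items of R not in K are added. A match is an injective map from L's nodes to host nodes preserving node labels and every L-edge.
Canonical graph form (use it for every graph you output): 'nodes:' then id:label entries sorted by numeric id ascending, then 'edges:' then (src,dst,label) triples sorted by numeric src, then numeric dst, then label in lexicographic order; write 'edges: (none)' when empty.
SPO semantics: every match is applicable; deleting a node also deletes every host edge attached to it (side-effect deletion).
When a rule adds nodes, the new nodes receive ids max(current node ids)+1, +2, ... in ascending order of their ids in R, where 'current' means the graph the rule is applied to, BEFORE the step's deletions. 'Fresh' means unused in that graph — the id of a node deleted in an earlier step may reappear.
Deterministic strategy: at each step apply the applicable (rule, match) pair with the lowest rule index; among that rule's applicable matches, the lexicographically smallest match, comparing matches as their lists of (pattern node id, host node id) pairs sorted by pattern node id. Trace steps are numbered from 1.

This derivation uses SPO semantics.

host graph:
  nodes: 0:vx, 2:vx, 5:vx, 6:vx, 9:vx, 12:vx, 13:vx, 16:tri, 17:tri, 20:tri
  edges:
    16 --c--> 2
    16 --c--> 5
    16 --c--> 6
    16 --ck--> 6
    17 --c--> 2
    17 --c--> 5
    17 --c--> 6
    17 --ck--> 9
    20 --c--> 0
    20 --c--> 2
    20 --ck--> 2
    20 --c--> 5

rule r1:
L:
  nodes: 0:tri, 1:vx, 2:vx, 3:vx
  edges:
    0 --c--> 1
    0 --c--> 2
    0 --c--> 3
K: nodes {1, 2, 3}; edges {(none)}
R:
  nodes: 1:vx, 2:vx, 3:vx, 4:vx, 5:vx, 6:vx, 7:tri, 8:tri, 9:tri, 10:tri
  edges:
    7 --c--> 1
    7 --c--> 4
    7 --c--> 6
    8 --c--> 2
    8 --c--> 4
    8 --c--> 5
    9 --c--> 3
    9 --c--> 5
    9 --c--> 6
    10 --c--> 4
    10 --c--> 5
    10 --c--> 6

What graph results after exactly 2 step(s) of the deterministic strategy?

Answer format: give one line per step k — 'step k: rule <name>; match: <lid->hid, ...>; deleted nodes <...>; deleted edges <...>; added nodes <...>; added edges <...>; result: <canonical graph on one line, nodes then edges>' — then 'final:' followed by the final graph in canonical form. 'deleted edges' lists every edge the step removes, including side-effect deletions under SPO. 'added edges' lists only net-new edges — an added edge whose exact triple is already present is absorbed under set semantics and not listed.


step 1: rule r1; match: 0->16, 1->2, 2->5, 3->6; deleted nodes 16; deleted edges (16,2,c); (16,5,c); (16,6,c); (16,6,ck); added nodes 21, 22, 23, 24, 25, 26, 27; added edges (24,2,c); (24,21,c); (24,23,c); (25,5,c); (25,21,c); (25,22,c); (26,6,c); (26,22,c); (26,23,c); (27,21,c); (27,22,c); (27,23,c); result: nodes: 0:vx, 2:vx, 5:vx, 6:vx, 9:vx, 12:vx, 13:vx, 17:tri, 20:tri, 21:vx, 22:vx, 23:vx, 24:tri, 25:tri, 26:tri, 27:tri edges: (17,2,c); (17,5,c); (17,6,c); (17,9,ck); (20,0,c); (20,2,c); (20,2,ck); (20,5,c); (24,2,c); (24,21,c); (24,23,c); (25,5,c); (25,21,c); (25,22,c); (26,6,c); (26,22,c); (26,23,c); (27,21,c); (27,22,c); (27,23,c)
step 2: rule r1; match: 0->17, 1->2, 2->5, 3->6; deleted nodes 17; deleted edges (17,2,c); (17,5,c); (17,6,c); (17,9,ck); added nodes 28, 29, 30, 31, 32, 33, 34; added edges (31,2,c); (31,28,c); (31,30,c); (32,5,c); (32,28,c); (32,29,c); (33,6,c); (33,29,c); (33,30,c); (34,28,c); (34,29,c); (34,30,c); result: nodes: 0:vx, 2:vx, 5:vx, 6:vx, 9:vx, 12:vx, 13:vx, 20:tri, 21:vx, 22:vx, 23:vx, 24:tri, 25:tri, 26:tri, 27:tri, 28:vx, 29:vx, 30:vx, 31:tri, 32:tri, 33:tri, 34:tri edges: (20,0,c); (20,2,c); (20,2,ck); (20,5,c); (24,2,c); (24,21,c); (24,23,c); (25,5,c); (25,21,c); (25,22,c); (26,6,c); (26,22,c); (26,23,c); (27,21,c); (27,22,c); (27,23,c); (31,2,c); (31,28,c); (31,30,c); (32,5,c); (32,28,c); (32,29,c); (33,6,c); (33,29,c); (33,30,c); (34,28,c); (34,29,c); (34,30,c)
final:
nodes: 0:vx, 2:vx, 5:vx, 6:vx, 9:vx, 12:vx, 13:vx, 20:tri, 21:vx, 22:vx, 23:vx, 24:tri, 25:tri, 26:tri, 27:tri, 28:vx, 29:vx, 30:vx, 31:tri, 32:tri, 33:tri, 34:tri
edges: (20,0,c); (20,2,c); (20,2,ck); (20,5,c); (24,2,c); (24,21,c); (24,23,c); (25,5,c); (25,21,c); (25,22,c); (26,6,c); (26,22,c); (26,23,c); (27,21,c); (27,22,c); (27,23,c); (31,2,c); (31,28,c); (31,30,c); (32,5,c); (32,28,c); (32,29,c); (33,6,c); (33,29,c); (33,30,c); (34,28,c); (34,29,c); (34,30,c)


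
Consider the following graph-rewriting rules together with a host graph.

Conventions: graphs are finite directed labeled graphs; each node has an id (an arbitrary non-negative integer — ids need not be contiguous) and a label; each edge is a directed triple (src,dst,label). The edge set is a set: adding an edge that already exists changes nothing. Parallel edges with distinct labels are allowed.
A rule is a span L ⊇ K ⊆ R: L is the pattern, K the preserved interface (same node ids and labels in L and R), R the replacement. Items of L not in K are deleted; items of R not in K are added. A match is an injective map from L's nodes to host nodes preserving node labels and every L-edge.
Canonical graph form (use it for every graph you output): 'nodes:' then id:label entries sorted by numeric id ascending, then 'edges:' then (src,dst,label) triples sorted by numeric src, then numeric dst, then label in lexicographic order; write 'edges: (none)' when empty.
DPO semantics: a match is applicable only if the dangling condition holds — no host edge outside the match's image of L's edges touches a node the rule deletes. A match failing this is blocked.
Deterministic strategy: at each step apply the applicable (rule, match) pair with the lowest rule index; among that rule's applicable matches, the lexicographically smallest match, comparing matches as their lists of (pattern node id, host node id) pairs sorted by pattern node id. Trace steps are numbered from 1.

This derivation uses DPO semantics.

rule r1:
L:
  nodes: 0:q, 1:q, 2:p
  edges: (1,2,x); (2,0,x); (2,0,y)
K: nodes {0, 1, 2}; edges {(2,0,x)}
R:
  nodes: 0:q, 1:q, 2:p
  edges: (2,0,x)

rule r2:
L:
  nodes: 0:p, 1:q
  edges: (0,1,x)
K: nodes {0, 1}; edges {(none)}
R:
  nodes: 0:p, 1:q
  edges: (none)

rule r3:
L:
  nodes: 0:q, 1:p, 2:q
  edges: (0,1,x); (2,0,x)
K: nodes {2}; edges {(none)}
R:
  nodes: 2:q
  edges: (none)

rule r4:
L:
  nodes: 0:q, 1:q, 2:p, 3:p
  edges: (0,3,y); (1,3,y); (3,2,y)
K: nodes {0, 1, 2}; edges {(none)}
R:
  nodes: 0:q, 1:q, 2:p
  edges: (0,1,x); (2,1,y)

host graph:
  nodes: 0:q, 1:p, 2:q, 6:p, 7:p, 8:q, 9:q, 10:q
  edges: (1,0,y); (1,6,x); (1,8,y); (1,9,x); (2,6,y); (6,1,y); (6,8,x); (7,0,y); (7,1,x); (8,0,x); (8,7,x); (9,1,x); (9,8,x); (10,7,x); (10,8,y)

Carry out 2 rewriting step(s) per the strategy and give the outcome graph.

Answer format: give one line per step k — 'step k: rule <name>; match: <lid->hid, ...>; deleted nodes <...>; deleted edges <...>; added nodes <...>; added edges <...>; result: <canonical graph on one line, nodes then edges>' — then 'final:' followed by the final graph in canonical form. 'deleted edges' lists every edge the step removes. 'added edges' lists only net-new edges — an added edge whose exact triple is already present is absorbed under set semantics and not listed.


step 1: rule r2; match: 0->1, 1->9; deleted nodes (none); deleted edges (1,9,x); added nodes (none); added edges (none); result: nodes: 0:q, 1:p, 2:q, 6:p, 7:p, 8:q, 9:q, 10:q edges: (1,0,y); (1,6,x); (1,8,y); (2,6,y); (6,1,y); (6,8,x); (7,0,y); (7,1,x); (8,0,x); (8,7,x); (9,1,x); (9,8,x); (10,7,x); (10,8,y)
step 2: rule r2; match: 0->6, 1->8; deleted nodes (none); deleted edges (6,8,x); added nodes (none); added edges (none); result: nodes: 0:q, 1:p, 2:q, 6:p, 7:p, 8:q, 9:q, 10:q edges: (1,0,y); (1,6,x); (1,8,y); (2,6,y); (6,1,y); (7,0,y); (7,1,x); (8,0,x); (8,7,x); (9,1,x); (9,8,x); (10,7,x); (10,8,y)
final:
nodes: 0:q, 1:p, 2:q, 6:p, 7:p, 8:q, 9:q, 10:q
edges: (1,0,y); (1,6,x); (1,8,y); (2,6,y); (6,1,y); (7,0,y); (7,1,x); (8,0,x); (8,7,x); (9,1,x); (9,8,x); (10,7,x); (10,8,y)


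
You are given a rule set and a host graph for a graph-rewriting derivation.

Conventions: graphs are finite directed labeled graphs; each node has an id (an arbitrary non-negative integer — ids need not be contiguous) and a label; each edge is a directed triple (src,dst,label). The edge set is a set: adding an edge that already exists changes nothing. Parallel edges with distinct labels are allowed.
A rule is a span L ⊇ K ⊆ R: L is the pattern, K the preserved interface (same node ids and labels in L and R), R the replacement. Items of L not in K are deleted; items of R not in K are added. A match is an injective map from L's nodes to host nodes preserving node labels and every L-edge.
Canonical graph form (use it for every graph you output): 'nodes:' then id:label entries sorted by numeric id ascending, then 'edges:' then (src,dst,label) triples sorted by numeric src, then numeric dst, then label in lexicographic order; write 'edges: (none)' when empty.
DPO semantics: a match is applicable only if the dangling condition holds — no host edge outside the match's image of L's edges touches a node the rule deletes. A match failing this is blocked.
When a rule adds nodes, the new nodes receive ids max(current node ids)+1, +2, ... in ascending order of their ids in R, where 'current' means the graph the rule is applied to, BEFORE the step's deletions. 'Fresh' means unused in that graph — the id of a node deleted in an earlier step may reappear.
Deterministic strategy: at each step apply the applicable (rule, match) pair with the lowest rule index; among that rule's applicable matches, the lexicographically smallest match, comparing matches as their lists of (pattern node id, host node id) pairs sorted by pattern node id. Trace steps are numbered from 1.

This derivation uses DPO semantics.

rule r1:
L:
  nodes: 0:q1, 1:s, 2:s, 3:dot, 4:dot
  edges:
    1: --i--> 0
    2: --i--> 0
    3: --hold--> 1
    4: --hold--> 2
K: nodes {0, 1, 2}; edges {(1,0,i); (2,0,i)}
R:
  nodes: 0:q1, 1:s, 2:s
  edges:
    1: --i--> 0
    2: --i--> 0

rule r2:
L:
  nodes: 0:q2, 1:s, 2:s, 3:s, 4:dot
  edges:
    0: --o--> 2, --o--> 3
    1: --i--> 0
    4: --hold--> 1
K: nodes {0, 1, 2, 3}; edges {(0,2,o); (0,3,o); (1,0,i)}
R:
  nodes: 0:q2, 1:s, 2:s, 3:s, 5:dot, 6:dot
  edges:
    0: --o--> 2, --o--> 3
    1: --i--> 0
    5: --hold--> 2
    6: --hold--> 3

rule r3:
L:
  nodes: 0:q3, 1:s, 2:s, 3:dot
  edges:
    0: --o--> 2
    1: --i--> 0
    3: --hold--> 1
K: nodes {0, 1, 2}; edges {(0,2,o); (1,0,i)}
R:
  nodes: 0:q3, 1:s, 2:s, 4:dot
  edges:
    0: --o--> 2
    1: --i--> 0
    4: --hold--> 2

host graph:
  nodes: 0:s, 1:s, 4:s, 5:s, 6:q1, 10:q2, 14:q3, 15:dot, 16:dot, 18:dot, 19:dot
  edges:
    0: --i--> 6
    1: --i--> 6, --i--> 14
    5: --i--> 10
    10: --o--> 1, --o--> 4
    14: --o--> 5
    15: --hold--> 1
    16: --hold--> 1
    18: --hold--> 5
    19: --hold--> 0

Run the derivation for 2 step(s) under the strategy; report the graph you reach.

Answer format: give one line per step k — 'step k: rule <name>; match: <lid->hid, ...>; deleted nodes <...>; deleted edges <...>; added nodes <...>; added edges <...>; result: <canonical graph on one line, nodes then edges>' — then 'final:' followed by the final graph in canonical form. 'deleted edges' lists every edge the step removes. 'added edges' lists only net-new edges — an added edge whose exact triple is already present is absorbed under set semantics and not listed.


step 1: rule r1; match: 0->6, 1->0, 2->1, 3->19, 4->15; deleted nodes 15, 19; deleted edges (15,1,hold); (19,0,hold); added nodes (none); added edges (none); result: nodes: 0:s, 1:s, 4:s, 5:s, 6:q1, 10:q2, 14:q3, 16:dot, 18:dot edges: (0,6,i); (1,6,i); (1,14,i); (5,10,i); (10,1,o); (10,4,o); (14,5,o); (16,1,hold); (18,5,hold)
step 2: rule r2; match: 0->10, 1->5, 2->1, 3->4, 4->18; deleted nodes 18; deleted edges (18,5,hold); added nodes 19, 20; added edges (19,1,hold); (20,4,hold); result: nodes: 0:s, 1:s, 4:s, 5:s, 6:q1, 10:q2, 14:q3, 16:dot, 19:dot, 20:dot edges: (0,6,i); (1,6,i); (1,14,i); (5,10,i); (10,1,o); (10,4,o); (14,5,o); (16,1,hold); (19,1,hold); (20,4,hold)
final:
nodes: 0:s, 1:s, 4:s, 5:s, 6:q1, 10:q2, 14:q3, 16:dot, 19:dot, 20:dot
edges: (0,6,i); (1,6,i); (1,14,i); (5,10,i); (10,1,o); (10,4,o); (14,5,o); (16,1,hold); (19,1,hold); (20,4,hold)


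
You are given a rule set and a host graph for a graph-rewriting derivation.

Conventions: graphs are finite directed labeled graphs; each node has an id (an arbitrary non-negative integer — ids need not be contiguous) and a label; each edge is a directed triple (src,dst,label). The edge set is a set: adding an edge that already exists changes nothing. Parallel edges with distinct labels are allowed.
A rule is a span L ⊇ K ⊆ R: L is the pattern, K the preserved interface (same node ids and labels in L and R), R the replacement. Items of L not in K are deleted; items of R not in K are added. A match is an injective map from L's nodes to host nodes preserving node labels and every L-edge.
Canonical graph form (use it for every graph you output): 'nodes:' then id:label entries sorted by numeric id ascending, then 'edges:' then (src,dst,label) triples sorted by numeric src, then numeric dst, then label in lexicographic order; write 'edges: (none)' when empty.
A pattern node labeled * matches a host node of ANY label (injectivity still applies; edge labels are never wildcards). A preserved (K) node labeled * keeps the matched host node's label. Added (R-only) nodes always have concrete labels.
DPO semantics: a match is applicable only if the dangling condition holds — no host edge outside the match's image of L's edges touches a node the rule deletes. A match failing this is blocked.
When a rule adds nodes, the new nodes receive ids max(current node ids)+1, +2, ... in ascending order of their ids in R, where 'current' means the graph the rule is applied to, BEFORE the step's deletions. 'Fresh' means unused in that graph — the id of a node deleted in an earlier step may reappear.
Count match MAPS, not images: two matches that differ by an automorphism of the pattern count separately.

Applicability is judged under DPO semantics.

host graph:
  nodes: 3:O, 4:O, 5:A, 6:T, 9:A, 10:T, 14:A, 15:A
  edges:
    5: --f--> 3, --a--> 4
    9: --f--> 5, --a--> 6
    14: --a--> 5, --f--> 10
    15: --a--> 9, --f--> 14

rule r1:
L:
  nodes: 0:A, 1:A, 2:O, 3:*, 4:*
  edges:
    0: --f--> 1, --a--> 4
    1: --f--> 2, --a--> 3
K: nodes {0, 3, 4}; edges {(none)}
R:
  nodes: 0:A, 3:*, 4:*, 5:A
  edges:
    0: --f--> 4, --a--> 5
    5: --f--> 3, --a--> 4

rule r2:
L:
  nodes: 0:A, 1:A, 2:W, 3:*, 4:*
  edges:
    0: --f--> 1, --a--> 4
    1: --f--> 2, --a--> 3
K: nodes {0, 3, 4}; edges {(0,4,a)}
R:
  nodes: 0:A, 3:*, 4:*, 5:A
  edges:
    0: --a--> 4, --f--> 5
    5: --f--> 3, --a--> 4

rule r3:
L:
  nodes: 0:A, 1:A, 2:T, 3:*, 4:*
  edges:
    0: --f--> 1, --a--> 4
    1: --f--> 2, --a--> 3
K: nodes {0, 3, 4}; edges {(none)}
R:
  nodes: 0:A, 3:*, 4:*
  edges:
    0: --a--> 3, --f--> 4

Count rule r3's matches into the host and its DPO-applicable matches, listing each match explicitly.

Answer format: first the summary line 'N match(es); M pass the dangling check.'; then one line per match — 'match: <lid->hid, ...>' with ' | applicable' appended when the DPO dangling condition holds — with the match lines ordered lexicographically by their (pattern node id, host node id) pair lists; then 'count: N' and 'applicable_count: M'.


1 match(es); 1 pass the dangling check.
match: 0->15, 1->14, 2->10, 3->5, 4->9 | applicable
count: 1
applicable_count: 1


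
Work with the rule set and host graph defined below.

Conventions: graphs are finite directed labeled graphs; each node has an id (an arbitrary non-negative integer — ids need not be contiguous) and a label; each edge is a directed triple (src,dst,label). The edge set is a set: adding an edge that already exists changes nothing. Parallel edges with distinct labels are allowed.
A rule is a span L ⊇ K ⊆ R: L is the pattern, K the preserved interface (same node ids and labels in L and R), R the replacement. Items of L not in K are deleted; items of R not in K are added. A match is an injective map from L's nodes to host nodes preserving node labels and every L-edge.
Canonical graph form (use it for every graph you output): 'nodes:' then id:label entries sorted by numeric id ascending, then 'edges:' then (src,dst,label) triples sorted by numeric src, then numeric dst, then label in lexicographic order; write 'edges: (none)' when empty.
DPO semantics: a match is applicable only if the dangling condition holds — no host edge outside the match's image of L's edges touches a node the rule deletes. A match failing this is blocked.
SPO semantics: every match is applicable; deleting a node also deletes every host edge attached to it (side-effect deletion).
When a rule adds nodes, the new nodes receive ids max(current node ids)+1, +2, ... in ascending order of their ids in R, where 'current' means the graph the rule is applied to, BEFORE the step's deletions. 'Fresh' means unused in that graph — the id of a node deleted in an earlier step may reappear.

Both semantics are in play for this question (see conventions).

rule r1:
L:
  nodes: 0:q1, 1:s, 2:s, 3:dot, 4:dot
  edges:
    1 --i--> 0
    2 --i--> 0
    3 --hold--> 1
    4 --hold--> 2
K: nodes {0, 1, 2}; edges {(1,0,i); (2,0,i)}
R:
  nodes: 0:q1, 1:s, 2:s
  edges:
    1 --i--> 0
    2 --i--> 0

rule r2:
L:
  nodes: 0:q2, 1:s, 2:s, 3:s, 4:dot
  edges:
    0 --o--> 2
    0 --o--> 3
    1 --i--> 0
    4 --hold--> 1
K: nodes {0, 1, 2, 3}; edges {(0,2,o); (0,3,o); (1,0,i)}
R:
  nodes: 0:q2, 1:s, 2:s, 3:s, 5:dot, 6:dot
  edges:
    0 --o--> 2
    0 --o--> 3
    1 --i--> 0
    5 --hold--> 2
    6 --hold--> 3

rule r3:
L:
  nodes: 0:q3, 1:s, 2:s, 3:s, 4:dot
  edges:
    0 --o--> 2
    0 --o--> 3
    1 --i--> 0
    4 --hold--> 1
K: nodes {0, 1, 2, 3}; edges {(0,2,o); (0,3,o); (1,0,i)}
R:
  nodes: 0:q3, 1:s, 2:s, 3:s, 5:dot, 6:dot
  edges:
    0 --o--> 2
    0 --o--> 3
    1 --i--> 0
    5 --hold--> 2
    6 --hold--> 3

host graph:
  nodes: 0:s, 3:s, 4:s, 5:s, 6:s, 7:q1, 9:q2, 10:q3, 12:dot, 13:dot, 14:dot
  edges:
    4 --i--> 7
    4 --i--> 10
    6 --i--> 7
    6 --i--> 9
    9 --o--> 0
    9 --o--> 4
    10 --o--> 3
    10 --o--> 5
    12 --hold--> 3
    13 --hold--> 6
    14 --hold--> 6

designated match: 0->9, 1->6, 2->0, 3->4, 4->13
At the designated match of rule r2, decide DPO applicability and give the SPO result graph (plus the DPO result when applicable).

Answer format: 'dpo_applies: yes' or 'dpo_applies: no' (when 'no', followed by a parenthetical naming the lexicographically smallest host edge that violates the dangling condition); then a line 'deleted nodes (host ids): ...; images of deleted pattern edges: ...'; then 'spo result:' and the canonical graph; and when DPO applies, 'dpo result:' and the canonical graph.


dpo_applies: yes
deleted nodes (host ids): 13; images of deleted pattern edges: (13,6,hold)
spo result:
nodes: 0:s, 3:s, 4:s, 5:s, 6:s, 7:q1, 9:q2, 10:q3, 12:dot, 14:dot, 15:dot, 16:dot
edges: (4,7,i); (4,10,i); (6,7,i); (6,9,i); (9,0,o); (9,4,o); (10,3,o); (10,5,o); (12,3,hold); (14,6,hold); (15,0,hold); (16,4,hold)
dpo result:
nodes: 0:s, 3:s, 4:s, 5:s, 6:s, 7:q1, 9:q2, 10:q3, 12:dot, 14:dot, 15:dot, 16:dot
edges: (4,7,i); (4,10,i); (6,7,i); (6,9,i); (9,0,o); (9,4,o); (10,3,o); (10,5,o); (12,3,hold); (14,6,hold); (15,0,hold); (16,4,hold)


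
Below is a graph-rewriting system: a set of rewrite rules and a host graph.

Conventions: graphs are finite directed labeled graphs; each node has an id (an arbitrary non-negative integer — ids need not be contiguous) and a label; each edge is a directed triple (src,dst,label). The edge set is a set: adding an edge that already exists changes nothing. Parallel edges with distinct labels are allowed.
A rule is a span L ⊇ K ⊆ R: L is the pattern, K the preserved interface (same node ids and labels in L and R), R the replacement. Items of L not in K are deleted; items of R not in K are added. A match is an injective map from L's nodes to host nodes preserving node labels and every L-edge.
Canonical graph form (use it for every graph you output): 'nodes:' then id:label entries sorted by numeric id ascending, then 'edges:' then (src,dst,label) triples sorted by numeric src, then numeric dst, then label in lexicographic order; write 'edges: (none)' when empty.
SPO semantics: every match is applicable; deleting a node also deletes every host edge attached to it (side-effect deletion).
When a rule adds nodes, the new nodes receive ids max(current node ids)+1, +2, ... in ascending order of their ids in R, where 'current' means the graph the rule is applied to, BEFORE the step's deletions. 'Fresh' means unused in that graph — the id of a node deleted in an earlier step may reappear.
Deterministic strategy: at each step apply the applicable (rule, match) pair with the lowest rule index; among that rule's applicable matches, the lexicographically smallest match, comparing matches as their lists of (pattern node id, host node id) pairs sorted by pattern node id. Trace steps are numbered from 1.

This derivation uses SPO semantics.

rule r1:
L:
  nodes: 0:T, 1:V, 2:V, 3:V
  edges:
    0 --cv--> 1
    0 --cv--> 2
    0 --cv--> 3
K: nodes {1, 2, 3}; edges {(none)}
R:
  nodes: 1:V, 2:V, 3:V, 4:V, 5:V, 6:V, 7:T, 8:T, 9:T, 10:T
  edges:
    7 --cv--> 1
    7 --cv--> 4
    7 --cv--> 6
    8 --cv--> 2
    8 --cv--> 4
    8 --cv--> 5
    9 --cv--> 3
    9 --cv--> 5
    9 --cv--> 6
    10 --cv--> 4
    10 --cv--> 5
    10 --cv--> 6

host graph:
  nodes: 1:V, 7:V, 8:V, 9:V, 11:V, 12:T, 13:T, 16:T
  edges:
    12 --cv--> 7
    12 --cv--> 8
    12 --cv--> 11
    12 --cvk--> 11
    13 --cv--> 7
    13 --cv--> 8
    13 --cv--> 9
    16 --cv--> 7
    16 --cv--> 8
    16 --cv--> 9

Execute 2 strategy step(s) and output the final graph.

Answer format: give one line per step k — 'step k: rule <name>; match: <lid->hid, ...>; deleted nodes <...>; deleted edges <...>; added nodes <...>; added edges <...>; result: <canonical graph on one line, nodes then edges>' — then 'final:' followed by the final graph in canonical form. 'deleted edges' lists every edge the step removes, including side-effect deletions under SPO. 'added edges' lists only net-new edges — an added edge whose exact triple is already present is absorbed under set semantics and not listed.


step 1: rule r1; match: 0->12, 1->7, 2->8, 3->11; deleted nodes 12; deleted edges (12,7,cv); (12,8,cv); (12,11,cv); (12,11,cvk); added nodes 17, 18, 19, 20, 21, 22, 23; added edges (20,7,cv); (20,17,cv); (20,19,cv); (21,8,cv); (21,17,cv); (21,18,cv); (22,11,cv); (22,18,cv); (22,19,cv); (23,17,cv); (23,18,cv); (23,19,cv); result: nodes: 1:V, 7:V, 8:V, 9:V, 11:V, 13:T, 16:T, 17:V, 18:V, 19:V, 20:T, 21:T, 22:T, 23:T edges: (13,7,cv); (13,8,cv); (13,9,cv); (16,7,cv); (16,8,cv); (16,9,cv); (20,7,cv); (20,17,cv); (20,19,cv); (21,8,cv); (21,17,cv); (21,18,cv); (22,11,cv); (22,18,cv); (22,19,cv); (23,17,cv); (23,18,cv); (23,19,cv)
step 2: rule r1; match: 0->13, 1->7, 2->8, 3->9; deleted nodes 13; deleted edges (13,7,cv); (13,8,cv); (13,9,cv); added nodes 24, 25, 26, 27, 28, 29, 30; added edges (27,7,cv); (27,24,cv); (27,26,cv); (28,8,cv); (28,24,cv); (28,25,cv); (29,9,cv); (29,25,cv); (29,26,cv); (30,24,cv); (30,25,cv); (30,26,cv); result: nodes: 1:V, 7:V, 8:V, 9:V, 11:V, 16:T, 17:V, 18:V, 19:V, 20:T, 21:T, 22:T, 23:T, 24:V, 25:V, 26:V, 27:T, 28:T, 29:T, 30:T edges: (16,7,cv); (16,8,cv); (16,9,cv); (20,7,cv); (20,17,cv); (20,19,cv); (21,8,cv); (21,17,cv); (21,18,cv); (22,11,cv); (22,18,cv); (22,19,cv); (23,17,cv); (23,18,cv); (23,19,cv); (27,7,cv); (27,24,cv); (27,26,cv); (28,8,cv); (28,24,cv); (28,25,cv); (29,9,cv); (29,25,cv); (29,26,cv); (30,24,cv); (30,25,cv); (30,26,cv)
final:
nodes: 1:V, 7:V, 8:V, 9:V, 11:V, 16:T, 17:V, 18:V, 19:V, 20:T, 21:T, 22:T, 23:T, 24:V, 25:V, 26:V, 27:T, 28:T, 29:T, 30:T
edges: (16,7,cv); (16,8,cv); (16,9,cv); (20,7,cv); (20,17,cv); (20,19,cv); (21,8,cv); (21,17,cv); (21,18,cv); (22,11,cv); (22,18,cv); (22,19,cv); (23,17,cv); (23,18,cv); (23,19,cv); (27,7,cv); (27,24,cv); (27,26,cv); (28,8,cv); (28,24,cv); (28,25,cv); (29,9,cv); (29,25,cv); (29,26,cv); (30,24,cv); (30,25,cv); (30,26,cv)
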